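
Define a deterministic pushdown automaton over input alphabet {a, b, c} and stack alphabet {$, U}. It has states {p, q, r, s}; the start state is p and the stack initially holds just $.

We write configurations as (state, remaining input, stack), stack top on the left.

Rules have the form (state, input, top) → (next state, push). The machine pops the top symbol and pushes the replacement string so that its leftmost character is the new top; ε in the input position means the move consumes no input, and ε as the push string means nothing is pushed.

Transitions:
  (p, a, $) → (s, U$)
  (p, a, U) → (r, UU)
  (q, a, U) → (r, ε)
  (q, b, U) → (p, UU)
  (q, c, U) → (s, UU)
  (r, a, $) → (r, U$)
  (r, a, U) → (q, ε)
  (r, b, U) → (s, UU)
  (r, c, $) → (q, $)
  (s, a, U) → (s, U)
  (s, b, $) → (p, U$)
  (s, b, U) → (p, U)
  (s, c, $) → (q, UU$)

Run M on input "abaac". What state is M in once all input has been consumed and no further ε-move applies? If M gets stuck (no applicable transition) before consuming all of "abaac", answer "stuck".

s

(p, abaac, $)
  read a, top $: go to s, push U$ → (s, baac, U$)
  read b, top U: go to p, push U → (p, aac, U$)
  read a, top U: go to r, push UU → (r, ac, UU$)
  read a, top U: go to q, push ε → (q, c, U$)
  read c, top U: go to s, push UU → (s, ε, UU$)
All input consumed; M is in state s.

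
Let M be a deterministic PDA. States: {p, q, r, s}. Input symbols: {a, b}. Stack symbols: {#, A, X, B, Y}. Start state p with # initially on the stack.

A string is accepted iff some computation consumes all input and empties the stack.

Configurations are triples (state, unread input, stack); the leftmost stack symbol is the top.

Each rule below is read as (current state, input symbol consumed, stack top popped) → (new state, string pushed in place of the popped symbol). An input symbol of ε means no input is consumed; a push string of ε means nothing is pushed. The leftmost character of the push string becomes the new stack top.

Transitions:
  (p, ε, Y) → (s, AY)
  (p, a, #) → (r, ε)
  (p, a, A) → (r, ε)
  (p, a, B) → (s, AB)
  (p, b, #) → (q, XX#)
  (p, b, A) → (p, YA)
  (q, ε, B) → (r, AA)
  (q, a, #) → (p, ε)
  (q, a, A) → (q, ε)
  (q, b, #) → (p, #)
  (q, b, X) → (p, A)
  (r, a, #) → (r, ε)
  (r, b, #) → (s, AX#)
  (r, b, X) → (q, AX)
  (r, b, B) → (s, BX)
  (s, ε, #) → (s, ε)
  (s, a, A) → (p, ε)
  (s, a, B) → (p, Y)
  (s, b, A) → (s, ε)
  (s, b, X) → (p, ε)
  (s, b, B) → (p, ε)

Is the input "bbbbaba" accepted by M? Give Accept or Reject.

(p, bbbbaba, #)
  read b, top #: go to q, push XX# → (q, bbbaba, XX#)
  read b, top X: go to p, push A → (p, bbaba, AX#)
  read b, top A: go to p, push YA → (p, baba, YAX#)
  ε-move, top Y: go to s, push AY → (s, baba, AYAX#)
  read b, top A: go to s, push ε → (s, aba, YAX#)
No transition applies at (s, aba, YAX#); input not fully consumed.

Reject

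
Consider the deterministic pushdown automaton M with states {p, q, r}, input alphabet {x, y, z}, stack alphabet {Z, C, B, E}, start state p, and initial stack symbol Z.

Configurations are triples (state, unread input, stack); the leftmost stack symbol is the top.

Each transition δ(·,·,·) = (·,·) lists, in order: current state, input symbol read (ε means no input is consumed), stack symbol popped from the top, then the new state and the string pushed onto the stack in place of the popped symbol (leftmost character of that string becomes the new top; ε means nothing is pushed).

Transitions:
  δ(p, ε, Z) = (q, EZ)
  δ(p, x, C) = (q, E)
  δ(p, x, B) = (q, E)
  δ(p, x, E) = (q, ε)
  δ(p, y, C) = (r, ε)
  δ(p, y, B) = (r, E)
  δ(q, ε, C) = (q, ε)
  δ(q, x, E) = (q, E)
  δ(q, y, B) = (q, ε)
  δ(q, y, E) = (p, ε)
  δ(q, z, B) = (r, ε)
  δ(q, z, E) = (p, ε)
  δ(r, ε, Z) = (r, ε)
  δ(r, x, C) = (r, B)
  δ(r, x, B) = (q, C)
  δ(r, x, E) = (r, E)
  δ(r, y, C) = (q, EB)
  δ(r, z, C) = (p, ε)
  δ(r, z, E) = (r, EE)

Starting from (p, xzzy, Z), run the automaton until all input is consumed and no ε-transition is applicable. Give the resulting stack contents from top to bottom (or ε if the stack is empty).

(p, xzzy, Z) ⊢ (q, xzzy, EZ) ⊢ (q, zzy, EZ) ⊢ (p, zy, Z) ⊢ (q, zy, EZ) ⊢ (p, y, Z) ⊢ (q, y, EZ) ⊢ (p, ε, Z) ⊢ (q, ε, EZ)
All input consumed in state q with stack EZ.

EZ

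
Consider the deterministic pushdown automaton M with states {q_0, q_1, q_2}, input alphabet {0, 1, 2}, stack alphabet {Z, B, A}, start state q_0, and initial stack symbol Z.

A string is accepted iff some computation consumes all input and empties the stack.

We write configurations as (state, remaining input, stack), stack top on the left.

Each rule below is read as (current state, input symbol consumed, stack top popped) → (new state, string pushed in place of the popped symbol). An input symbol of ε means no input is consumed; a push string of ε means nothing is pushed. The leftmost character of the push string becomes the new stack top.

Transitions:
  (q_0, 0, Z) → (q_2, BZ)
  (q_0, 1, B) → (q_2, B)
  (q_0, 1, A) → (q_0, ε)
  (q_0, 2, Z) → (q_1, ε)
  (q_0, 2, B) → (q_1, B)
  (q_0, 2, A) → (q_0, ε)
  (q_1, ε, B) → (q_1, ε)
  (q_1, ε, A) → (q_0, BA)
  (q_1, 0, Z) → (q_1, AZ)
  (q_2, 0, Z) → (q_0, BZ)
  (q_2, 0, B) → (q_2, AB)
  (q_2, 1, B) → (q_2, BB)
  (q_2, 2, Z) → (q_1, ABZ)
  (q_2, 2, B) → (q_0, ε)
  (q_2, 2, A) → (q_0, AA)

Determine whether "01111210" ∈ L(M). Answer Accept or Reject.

Reject

(q_0, 01111210, Z) ⊢ (q_2, 1111210, BZ) ⊢ (q_2, 111210, BBZ) ⊢ (q_2, 11210, BBBZ) ⊢ (q_2, 1210, BBBBZ) ⊢ (q_2, 210, BBBBBZ) ⊢ (q_0, 10, BBBBZ) ⊢ (q_2, 0, BBBBZ) ⊢ (q_2, ε, ABBBBZ)
All input consumed; stack is ABBBBZ, not empty, and no further ε-move applies.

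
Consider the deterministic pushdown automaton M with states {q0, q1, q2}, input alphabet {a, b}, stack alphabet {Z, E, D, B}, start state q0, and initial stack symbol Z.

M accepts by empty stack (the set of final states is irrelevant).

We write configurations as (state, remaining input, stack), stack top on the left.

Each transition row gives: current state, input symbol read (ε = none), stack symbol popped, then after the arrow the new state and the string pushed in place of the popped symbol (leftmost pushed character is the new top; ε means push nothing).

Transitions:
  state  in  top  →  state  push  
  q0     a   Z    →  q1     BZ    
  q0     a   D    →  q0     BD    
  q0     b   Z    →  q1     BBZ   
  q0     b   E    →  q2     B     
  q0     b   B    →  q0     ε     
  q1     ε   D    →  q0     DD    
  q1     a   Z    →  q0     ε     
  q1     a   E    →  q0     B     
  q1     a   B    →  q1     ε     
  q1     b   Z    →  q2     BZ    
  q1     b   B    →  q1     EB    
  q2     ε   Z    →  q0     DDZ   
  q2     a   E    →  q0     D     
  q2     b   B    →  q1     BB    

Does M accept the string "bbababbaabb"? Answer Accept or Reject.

Reject

(q0, bbababbaabb, Z)
  read b, top Z: go to q1, push BBZ → (q1, bababbaabb, BBZ)
  read b, top B: go to q1, push EB → (q1, ababbaabb, EBBZ)
  read a, top E: go to q0, push B → (q0, babbaabb, BBBZ)
  read b, top B: go to q0, push ε → (q0, abbaabb, BBZ)
No transition applies at (q0, abbaabb, BBZ); input not fully consumed.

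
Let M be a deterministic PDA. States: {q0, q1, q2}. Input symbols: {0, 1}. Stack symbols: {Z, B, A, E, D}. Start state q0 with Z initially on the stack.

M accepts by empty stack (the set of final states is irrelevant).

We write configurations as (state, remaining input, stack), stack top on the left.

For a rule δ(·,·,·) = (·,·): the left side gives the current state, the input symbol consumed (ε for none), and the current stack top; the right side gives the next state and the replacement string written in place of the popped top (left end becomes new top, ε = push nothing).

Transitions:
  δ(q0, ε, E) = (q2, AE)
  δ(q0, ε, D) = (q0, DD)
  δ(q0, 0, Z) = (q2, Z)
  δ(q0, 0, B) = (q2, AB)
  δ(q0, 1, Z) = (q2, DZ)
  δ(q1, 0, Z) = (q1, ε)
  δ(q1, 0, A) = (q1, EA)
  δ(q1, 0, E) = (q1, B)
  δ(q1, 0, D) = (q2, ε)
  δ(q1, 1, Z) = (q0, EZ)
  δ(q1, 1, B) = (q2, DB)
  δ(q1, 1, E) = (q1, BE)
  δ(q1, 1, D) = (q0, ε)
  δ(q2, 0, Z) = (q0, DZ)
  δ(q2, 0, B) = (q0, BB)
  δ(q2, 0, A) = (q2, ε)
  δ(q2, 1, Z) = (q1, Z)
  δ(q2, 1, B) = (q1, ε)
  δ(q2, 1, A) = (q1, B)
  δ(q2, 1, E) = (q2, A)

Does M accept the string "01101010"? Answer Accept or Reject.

(q0, 01101010, Z) ⊢ (q2, 1101010, Z) ⊢ (q1, 101010, Z) ⊢ (q0, 01010, EZ) ⊢ (q2, 01010, AEZ) ⊢ (q2, 1010, EZ) ⊢ (q2, 010, AZ) ⊢ (q2, 10, Z) ⊢ (q1, 0, Z) ⊢ (q1, ε, ε)
All input consumed and the stack is empty.

Accept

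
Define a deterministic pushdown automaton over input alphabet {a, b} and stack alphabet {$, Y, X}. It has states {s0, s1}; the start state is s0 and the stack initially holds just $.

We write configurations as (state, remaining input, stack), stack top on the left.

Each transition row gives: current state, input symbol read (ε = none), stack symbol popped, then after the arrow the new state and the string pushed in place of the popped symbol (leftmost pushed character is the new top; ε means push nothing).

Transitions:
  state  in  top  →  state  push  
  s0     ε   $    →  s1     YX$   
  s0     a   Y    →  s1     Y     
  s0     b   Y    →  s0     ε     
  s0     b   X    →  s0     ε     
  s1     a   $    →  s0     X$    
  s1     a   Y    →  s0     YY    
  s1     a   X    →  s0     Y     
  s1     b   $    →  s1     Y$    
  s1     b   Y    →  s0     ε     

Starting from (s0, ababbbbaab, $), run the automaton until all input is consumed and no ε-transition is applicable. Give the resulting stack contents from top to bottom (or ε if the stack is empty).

(s0, ababbbbaab, $) ⊢ (s1, ababbbbaab, YX$) ⊢ (s0, babbbbaab, YYX$) ⊢ (s0, abbbbaab, YX$) ⊢ (s1, bbbbaab, YX$) ⊢ (s0, bbbaab, X$) ⊢ (s0, bbaab, $) ⊢ (s1, bbaab, YX$) ⊢ (s0, baab, X$) ⊢ (s0, aab, $) ⊢ (s1, aab, YX$) ⊢ (s0, ab, YYX$) ⊢ (s1, b, YYX$) ⊢ (s0, ε, YX$)
All input consumed in state s0 with stack YX$.

YX$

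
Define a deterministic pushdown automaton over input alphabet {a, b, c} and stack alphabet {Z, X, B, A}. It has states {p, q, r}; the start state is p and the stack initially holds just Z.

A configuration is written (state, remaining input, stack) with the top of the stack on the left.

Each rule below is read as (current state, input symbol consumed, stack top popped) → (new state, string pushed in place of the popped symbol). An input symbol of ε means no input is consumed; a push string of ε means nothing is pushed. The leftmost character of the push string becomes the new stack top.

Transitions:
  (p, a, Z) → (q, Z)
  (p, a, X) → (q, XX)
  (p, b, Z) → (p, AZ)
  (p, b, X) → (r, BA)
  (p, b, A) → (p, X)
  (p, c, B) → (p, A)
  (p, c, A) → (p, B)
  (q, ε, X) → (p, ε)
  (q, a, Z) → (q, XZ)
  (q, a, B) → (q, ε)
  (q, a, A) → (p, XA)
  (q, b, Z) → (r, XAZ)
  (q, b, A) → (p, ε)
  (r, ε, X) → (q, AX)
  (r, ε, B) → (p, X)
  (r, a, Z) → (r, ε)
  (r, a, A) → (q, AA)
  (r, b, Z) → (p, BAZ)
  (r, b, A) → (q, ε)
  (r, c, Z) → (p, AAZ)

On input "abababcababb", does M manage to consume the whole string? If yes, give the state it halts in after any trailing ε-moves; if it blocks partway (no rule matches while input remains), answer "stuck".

stuck

(p, abababcababb, Z) ⊢ (q, bababcababb, Z) ⊢ (r, ababcababb, XAZ) ⊢ (q, ababcababb, AXAZ) ⊢ (p, babcababb, XAXAZ) ⊢ (r, abcababb, BAAXAZ) ⊢ (p, abcababb, XAAXAZ) ⊢ (q, bcababb, XXAAXAZ) ⊢ (p, bcababb, XAAXAZ) ⊢ (r, cababb, BAAAXAZ) ⊢ (p, cababb, XAAAXAZ)
No transition for (p, c, top X); M blocks with input cababb remaining.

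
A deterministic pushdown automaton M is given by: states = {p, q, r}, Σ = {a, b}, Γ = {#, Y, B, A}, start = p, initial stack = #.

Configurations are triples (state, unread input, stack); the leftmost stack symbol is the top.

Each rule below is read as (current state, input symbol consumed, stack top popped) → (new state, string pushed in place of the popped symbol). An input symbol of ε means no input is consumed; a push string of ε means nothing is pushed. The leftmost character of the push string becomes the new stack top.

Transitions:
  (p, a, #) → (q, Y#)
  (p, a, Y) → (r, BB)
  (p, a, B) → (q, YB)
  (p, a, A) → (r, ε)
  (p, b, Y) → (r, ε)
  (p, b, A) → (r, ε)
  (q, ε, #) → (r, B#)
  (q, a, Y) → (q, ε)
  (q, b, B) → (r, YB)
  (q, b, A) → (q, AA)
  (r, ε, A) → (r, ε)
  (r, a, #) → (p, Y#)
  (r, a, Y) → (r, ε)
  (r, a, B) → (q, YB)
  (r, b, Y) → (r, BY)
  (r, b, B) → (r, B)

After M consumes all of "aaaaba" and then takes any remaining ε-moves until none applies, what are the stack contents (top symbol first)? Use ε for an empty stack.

(p, aaaaba, #) ⊢ (q, aaaba, Y#) ⊢ (q, aaba, #) ⊢ (r, aaba, B#) ⊢ (q, aba, YB#) ⊢ (q, ba, B#) ⊢ (r, a, YB#) ⊢ (r, ε, B#)
All input consumed in state r with stack B#.

B#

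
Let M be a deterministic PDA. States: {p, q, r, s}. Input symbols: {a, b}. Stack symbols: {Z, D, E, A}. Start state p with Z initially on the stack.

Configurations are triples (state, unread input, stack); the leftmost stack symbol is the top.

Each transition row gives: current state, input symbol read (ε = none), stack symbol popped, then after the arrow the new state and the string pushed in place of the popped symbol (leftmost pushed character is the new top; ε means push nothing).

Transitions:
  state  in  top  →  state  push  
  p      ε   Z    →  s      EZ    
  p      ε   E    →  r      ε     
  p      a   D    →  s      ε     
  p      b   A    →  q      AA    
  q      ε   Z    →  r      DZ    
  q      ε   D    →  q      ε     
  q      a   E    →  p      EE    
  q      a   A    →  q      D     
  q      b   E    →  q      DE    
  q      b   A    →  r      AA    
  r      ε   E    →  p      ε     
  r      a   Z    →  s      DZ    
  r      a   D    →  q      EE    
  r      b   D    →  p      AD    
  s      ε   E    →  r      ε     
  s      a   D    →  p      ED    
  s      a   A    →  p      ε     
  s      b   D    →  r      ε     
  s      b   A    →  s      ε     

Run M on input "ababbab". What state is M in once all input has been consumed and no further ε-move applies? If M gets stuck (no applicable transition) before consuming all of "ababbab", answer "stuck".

stuck

(p, ababbab, Z) ⊢ (s, ababbab, EZ) ⊢ (r, ababbab, Z) ⊢ (s, babbab, DZ) ⊢ (r, abbab, Z) ⊢ (s, bbab, DZ) ⊢ (r, bab, Z)
No transition for (r, b, top Z); M blocks with input bab remaining.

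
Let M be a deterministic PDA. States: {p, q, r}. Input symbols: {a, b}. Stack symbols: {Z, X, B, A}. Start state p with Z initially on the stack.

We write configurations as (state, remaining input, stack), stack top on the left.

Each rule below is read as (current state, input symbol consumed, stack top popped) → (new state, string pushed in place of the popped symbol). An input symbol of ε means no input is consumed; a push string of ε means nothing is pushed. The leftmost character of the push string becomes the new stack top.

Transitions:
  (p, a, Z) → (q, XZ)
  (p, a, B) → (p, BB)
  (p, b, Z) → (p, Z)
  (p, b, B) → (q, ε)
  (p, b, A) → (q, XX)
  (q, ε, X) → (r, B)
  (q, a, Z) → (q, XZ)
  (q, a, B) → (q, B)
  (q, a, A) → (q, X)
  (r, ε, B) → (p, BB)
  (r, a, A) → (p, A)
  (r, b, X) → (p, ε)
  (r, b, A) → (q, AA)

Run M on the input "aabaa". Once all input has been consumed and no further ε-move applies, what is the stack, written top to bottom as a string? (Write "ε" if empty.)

(p, aabaa, Z)
  read a, top Z: go to q, push XZ → (q, abaa, XZ)
  ε-move, top X: go to r, push B → (r, abaa, BZ)
  ε-move, top B: go to p, push BB → (p, abaa, BBZ)
  read a, top B: go to p, push BB → (p, baa, BBBZ)
  read b, top B: go to q, push ε → (q, aa, BBZ)
  read a, top B: go to q, push B → (q, a, BBZ)
  read a, top B: go to q, push B → (q, ε, BBZ)
All input consumed in state q with stack BBZ.

BBZ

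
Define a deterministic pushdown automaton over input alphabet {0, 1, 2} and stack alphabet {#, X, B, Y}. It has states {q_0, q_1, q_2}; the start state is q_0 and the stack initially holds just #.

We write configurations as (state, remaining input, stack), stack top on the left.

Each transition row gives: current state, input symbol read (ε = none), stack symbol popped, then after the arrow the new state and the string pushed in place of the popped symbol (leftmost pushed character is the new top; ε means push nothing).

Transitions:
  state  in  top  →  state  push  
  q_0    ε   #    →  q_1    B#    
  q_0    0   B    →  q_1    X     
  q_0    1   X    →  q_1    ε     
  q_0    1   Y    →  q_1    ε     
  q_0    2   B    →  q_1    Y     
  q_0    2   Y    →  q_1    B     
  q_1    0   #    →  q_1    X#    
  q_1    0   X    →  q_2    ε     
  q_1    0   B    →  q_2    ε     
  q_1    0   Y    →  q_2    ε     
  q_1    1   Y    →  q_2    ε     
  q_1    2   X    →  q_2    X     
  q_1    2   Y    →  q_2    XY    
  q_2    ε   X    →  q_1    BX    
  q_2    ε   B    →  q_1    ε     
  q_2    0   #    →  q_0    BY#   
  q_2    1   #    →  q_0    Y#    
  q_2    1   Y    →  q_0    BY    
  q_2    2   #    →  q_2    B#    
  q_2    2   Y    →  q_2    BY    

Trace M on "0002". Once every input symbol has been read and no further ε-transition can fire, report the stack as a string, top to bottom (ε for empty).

(q_0, 0002, #)
  ε-move, top #: go to q_1, push B# → (q_1, 0002, B#)
  read 0, top B: go to q_2, push ε → (q_2, 002, #)
  read 0, top #: go to q_0, push BY# → (q_0, 02, BY#)
  read 0, top B: go to q_1, push X → (q_1, 2, XY#)
  read 2, top X: go to q_2, push X → (q_2, ε, XY#)
  ε-move, top X: go to q_1, push BX → (q_1, ε, BXY#)
All input consumed in state q_1 with stack BXY#.

BXY#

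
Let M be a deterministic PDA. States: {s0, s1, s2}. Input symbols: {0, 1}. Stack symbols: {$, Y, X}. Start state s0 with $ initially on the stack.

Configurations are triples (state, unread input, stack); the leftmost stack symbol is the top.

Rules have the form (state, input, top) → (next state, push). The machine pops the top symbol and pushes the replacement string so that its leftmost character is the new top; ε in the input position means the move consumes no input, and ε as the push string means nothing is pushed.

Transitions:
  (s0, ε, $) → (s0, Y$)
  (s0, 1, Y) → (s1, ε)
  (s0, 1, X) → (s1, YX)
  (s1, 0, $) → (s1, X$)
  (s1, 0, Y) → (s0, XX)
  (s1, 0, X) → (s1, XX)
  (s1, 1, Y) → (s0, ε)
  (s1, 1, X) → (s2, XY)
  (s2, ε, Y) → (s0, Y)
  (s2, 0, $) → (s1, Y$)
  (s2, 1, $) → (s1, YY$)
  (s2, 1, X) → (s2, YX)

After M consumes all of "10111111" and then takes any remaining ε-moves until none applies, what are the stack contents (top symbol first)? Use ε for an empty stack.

(s0, 10111111, $)
  ε-move, top $: go to s0, push Y$ → (s0, 10111111, Y$)
  read 1, top Y: go to s1, push ε → (s1, 0111111, $)
  read 0, top $: go to s1, push X$ → (s1, 111111, X$)
  read 1, top X: go to s2, push XY → (s2, 11111, XY$)
  read 1, top X: go to s2, push YX → (s2, 1111, YXY$)
  ε-move, top Y: go to s0, push Y → (s0, 1111, YXY$)
  read 1, top Y: go to s1, push ε → (s1, 111, XY$)
  read 1, top X: go to s2, push XY → (s2, 11, XYY$)
  read 1, top X: go to s2, push YX → (s2, 1, YXYY$)
  ε-move, top Y: go to s0, push Y → (s0, 1, YXYY$)
  read 1, top Y: go to s1, push ε → (s1, ε, XYY$)
All input consumed in state s1 with stack XYY$.

XYY$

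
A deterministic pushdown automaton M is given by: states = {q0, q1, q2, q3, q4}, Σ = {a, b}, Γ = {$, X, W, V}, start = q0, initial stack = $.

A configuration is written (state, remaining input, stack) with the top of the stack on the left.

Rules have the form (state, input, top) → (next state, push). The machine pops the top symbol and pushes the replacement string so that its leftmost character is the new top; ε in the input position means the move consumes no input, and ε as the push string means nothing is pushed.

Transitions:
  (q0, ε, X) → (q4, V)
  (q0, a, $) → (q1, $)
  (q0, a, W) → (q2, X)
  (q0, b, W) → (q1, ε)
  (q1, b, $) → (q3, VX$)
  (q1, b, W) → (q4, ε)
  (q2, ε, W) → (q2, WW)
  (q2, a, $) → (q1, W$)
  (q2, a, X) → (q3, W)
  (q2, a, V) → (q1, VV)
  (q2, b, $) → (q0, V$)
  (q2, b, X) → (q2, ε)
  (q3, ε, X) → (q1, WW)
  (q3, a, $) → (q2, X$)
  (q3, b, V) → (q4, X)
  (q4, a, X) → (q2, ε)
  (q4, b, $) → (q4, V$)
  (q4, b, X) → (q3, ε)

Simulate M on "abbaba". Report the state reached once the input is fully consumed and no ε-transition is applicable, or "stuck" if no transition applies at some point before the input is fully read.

(q0, abbaba, $)
  read a, top $: go to q1, push $ → (q1, bbaba, $)
  read b, top $: go to q3, push VX$ → (q3, baba, VX$)
  read b, top V: go to q4, push X → (q4, aba, XX$)
  read a, top X: go to q2, push ε → (q2, ba, X$)
  read b, top X: go to q2, push ε → (q2, a, $)
  read a, top $: go to q1, push W$ → (q1, ε, W$)
All input consumed; M is in state q1.

q1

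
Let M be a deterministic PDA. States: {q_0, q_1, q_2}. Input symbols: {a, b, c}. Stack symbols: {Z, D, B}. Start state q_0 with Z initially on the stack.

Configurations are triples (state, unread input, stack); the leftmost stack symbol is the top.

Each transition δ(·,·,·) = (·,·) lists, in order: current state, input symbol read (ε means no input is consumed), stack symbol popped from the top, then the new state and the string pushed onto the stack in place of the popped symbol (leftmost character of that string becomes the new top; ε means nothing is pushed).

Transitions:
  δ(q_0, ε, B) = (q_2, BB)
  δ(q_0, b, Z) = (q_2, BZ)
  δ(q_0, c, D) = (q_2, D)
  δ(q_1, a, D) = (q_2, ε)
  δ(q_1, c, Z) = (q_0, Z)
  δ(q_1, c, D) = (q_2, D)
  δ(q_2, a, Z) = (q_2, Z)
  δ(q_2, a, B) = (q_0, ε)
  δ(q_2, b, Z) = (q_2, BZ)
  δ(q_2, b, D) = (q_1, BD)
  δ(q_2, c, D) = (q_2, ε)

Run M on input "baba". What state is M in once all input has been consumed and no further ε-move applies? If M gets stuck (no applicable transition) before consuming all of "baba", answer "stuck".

q_0

(q_0, baba, Z) ⊢ (q_2, aba, BZ) ⊢ (q_0, ba, Z) ⊢ (q_2, a, BZ) ⊢ (q_0, ε, Z)
All input consumed; M is in state q_0.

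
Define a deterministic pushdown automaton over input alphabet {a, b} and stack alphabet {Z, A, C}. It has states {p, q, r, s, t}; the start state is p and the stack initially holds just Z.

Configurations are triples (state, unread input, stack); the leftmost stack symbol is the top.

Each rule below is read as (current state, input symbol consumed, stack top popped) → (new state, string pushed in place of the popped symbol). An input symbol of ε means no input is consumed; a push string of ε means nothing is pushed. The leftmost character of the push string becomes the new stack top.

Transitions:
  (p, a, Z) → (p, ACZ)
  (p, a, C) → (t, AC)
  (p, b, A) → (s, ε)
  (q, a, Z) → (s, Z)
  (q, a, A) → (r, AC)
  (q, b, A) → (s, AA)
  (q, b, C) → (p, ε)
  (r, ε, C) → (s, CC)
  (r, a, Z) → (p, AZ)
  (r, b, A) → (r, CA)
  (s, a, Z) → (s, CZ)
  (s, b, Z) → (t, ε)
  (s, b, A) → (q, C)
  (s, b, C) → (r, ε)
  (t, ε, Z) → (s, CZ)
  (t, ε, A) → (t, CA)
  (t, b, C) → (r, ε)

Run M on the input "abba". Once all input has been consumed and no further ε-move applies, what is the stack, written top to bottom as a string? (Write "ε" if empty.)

AZ

(p, abba, Z) ⊢ (p, bba, ACZ) ⊢ (s, ba, CZ) ⊢ (r, a, Z) ⊢ (p, ε, AZ)
All input consumed in state p with stack AZ.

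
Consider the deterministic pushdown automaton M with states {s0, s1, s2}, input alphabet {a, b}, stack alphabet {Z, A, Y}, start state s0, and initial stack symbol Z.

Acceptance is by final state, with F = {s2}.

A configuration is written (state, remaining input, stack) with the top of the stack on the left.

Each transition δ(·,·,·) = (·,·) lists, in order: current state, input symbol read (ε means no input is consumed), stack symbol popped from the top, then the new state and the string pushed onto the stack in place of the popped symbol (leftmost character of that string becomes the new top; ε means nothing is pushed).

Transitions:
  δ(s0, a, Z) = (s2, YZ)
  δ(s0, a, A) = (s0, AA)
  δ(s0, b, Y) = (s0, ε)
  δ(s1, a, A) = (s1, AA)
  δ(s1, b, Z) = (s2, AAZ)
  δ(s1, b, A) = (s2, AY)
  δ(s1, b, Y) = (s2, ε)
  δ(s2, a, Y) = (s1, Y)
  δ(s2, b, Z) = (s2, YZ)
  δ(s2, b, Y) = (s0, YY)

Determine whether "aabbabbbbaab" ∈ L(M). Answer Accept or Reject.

(s0, aabbabbbbaab, Z) ⊢ (s2, abbabbbbaab, YZ) ⊢ (s1, bbabbbbaab, YZ) ⊢ (s2, babbbbaab, Z) ⊢ (s2, abbbbaab, YZ) ⊢ (s1, bbbbaab, YZ) ⊢ (s2, bbbaab, Z) ⊢ (s2, bbaab, YZ) ⊢ (s0, baab, YYZ) ⊢ (s0, aab, YZ)
No transition applies at (s0, aab, YZ); input not fully consumed.

Reject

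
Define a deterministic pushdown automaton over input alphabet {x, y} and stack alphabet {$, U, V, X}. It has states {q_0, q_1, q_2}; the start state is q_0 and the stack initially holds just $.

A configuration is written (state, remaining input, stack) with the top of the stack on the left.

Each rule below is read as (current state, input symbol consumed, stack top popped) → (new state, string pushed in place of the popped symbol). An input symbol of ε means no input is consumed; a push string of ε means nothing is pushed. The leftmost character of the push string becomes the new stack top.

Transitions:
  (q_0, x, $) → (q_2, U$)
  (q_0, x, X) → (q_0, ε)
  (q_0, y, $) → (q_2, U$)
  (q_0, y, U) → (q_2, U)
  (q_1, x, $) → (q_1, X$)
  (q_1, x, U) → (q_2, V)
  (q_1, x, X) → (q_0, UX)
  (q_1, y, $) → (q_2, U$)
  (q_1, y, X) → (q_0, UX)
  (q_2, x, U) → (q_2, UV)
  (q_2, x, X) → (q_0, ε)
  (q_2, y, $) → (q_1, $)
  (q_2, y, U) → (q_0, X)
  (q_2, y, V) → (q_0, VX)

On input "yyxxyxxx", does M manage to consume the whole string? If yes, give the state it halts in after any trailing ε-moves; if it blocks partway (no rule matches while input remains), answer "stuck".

q_2

(q_0, yyxxyxxx, $)
  read y, top $: go to q_2, push U$ → (q_2, yxxyxxx, U$)
  read y, top U: go to q_0, push X → (q_0, xxyxxx, X$)
  read x, top X: go to q_0, push ε → (q_0, xyxxx, $)
  read x, top $: go to q_2, push U$ → (q_2, yxxx, U$)
  read y, top U: go to q_0, push X → (q_0, xxx, X$)
  read x, top X: go to q_0, push ε → (q_0, xx, $)
  read x, top $: go to q_2, push U$ → (q_2, x, U$)
  read x, top U: go to q_2, push UV → (q_2, ε, UV$)
All input consumed; M is in state q_2.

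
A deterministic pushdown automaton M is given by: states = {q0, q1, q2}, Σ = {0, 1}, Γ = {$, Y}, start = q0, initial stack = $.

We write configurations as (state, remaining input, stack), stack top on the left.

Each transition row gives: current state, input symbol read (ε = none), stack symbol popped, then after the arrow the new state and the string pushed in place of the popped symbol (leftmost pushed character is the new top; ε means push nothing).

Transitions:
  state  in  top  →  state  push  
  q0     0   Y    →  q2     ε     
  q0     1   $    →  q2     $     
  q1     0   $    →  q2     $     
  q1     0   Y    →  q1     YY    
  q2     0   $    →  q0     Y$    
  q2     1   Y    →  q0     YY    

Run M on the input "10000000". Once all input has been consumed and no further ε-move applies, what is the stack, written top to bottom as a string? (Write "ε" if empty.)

(q0, 10000000, $)
  read 1, top $: go to q2, push $ → (q2, 0000000, $)
  read 0, top $: go to q0, push Y$ → (q0, 000000, Y$)
  read 0, top Y: go to q2, push ε → (q2, 00000, $)
  read 0, top $: go to q0, push Y$ → (q0, 0000, Y$)
  read 0, top Y: go to q2, push ε → (q2, 000, $)
  read 0, top $: go to q0, push Y$ → (q0, 00, Y$)
  read 0, top Y: go to q2, push ε → (q2, 0, $)
  read 0, top $: go to q0, push Y$ → (q0, ε, Y$)
All input consumed in state q0 with stack Y$.

Y$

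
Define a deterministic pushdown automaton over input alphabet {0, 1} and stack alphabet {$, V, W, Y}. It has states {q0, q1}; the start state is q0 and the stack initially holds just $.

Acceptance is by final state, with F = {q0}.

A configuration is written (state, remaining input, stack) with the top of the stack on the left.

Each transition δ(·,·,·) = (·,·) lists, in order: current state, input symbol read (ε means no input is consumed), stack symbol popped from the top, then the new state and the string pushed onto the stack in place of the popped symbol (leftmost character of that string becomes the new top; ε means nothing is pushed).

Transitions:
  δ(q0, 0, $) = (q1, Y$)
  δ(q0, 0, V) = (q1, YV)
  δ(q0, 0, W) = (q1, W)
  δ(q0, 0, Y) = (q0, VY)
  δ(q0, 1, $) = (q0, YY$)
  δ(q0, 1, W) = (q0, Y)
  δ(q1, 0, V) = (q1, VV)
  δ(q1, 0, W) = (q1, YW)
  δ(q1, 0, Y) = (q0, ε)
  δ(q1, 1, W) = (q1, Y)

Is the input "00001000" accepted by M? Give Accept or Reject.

(q0, 00001000, $)
  read 0, top $: go to q1, push Y$ → (q1, 0001000, Y$)
  read 0, top Y: go to q0, push ε → (q0, 001000, $)
  read 0, top $: go to q1, push Y$ → (q1, 01000, Y$)
  read 0, top Y: go to q0, push ε → (q0, 1000, $)
  read 1, top $: go to q0, push YY$ → (q0, 000, YY$)
  read 0, top Y: go to q0, push VY → (q0, 00, VYY$)
  read 0, top V: go to q1, push YV → (q1, 0, YVYY$)
  read 0, top Y: go to q0, push ε → (q0, ε, VYY$)
All input consumed; state q0 ∈ F.

Accept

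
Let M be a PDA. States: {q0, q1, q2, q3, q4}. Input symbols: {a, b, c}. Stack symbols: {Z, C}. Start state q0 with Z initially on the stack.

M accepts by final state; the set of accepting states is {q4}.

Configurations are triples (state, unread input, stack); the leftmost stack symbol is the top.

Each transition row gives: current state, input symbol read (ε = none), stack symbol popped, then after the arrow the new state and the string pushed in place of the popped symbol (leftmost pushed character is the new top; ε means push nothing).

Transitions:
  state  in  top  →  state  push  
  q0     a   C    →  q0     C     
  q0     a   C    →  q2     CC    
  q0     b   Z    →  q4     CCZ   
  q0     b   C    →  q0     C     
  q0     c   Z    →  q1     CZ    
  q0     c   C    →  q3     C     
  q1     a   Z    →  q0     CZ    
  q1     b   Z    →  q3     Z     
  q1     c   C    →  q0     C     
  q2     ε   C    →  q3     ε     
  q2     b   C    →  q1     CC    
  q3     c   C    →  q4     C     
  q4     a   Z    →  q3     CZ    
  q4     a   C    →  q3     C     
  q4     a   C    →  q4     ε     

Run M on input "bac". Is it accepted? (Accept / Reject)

One accepting computation: (q0, bac, Z) ⊢ (q4, ac, CCZ) ⊢ (q3, c, CCZ) ⊢ (q4, ε, CCZ)
All input consumed and state q4 ∈ F.

Accept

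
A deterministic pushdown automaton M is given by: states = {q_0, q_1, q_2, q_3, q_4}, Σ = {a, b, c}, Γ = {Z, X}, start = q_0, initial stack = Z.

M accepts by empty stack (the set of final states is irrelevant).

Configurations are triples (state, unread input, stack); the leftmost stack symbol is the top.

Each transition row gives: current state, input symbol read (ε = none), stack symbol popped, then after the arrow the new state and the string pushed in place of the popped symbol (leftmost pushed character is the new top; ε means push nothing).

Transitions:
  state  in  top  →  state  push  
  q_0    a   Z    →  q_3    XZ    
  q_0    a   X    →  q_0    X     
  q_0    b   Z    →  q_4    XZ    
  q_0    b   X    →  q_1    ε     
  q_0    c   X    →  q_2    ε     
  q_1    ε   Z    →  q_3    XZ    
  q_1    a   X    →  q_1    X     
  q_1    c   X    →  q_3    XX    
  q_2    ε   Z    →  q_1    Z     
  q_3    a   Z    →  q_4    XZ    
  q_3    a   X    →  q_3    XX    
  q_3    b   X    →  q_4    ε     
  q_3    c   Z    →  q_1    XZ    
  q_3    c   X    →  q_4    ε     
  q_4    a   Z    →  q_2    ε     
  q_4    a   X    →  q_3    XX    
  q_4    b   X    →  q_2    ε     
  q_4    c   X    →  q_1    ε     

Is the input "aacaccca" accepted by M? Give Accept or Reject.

Accept

(q_0, aacaccca, Z)
  read a, top Z: go to q_3, push XZ → (q_3, acaccca, XZ)
  read a, top X: go to q_3, push XX → (q_3, caccca, XXZ)
  read c, top X: go to q_4, push ε → (q_4, accca, XZ)
  read a, top X: go to q_3, push XX → (q_3, ccca, XXZ)
  read c, top X: go to q_4, push ε → (q_4, cca, XZ)
  read c, top X: go to q_1, push ε → (q_1, ca, Z)
  ε-move, top Z: go to q_3, push XZ → (q_3, ca, XZ)
  read c, top X: go to q_4, push ε → (q_4, a, Z)
  read a, top Z: go to q_2, push ε → (q_2, ε, ε)
All input consumed and the stack is empty.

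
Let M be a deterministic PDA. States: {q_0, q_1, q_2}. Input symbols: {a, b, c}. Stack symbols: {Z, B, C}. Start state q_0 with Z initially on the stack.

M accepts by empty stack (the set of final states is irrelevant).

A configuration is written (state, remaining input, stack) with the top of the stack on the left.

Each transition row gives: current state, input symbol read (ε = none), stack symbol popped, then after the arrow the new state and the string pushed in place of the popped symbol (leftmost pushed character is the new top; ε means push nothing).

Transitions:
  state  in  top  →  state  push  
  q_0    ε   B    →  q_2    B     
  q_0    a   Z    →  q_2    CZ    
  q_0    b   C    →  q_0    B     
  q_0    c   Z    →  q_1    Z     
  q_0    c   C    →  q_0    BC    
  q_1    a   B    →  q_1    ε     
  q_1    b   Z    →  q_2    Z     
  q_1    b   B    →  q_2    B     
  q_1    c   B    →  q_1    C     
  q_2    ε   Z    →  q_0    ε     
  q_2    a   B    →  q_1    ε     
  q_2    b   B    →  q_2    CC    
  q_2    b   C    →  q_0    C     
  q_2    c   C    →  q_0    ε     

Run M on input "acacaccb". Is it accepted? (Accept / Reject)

Accept

(q_0, acacaccb, Z)
  read a, top Z: go to q_2, push CZ → (q_2, cacaccb, CZ)
  read c, top C: go to q_0, push ε → (q_0, acaccb, Z)
  read a, top Z: go to q_2, push CZ → (q_2, caccb, CZ)
  read c, top C: go to q_0, push ε → (q_0, accb, Z)
  read a, top Z: go to q_2, push CZ → (q_2, ccb, CZ)
  read c, top C: go to q_0, push ε → (q_0, cb, Z)
  read c, top Z: go to q_1, push Z → (q_1, b, Z)
  read b, top Z: go to q_2, push Z → (q_2, ε, Z)
  ε-move, top Z: go to q_0, push ε → (q_0, ε, ε)
All input consumed and the stack is empty.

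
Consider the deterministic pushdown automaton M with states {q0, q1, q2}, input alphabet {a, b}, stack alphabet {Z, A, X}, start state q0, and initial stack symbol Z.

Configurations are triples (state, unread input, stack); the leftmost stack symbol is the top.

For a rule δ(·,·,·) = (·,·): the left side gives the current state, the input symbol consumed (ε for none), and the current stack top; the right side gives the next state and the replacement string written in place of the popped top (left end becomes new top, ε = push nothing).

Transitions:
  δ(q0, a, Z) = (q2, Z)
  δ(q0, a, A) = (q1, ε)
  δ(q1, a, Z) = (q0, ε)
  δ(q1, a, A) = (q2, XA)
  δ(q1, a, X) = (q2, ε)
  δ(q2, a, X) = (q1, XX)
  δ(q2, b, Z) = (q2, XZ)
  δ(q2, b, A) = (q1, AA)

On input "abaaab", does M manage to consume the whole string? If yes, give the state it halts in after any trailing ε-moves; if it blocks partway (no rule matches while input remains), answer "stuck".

(q0, abaaab, Z) ⊢ (q2, baaab, Z) ⊢ (q2, aaab, XZ) ⊢ (q1, aab, XXZ) ⊢ (q2, ab, XZ) ⊢ (q1, b, XXZ)
No transition for (q1, b, top X); M blocks with input b remaining.

stuck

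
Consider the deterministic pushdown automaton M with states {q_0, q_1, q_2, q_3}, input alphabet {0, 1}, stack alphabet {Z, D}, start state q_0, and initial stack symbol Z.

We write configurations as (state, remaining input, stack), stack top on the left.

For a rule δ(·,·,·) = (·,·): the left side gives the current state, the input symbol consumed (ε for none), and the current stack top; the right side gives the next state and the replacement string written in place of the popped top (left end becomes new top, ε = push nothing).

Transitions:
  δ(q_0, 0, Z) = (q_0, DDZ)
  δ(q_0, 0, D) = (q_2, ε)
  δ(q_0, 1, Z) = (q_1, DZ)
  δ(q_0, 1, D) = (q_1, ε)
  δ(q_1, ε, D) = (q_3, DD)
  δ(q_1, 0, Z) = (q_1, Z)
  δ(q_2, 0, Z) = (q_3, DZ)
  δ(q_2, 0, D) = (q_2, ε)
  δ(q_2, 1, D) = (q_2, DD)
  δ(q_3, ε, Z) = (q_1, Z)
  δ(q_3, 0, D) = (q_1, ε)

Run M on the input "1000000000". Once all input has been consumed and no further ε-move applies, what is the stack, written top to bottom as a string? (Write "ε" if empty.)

DDZ

(q_0, 1000000000, Z)
  read 1, top Z: go to q_1, push DZ → (q_1, 000000000, DZ)
  ε-move, top D: go to q_3, push DD → (q_3, 000000000, DDZ)
  read 0, top D: go to q_1, push ε → (q_1, 00000000, DZ)
  ε-move, top D: go to q_3, push DD → (q_3, 00000000, DDZ)
  read 0, top D: go to q_1, push ε → (q_1, 0000000, DZ)
  ε-move, top D: go to q_3, push DD → (q_3, 0000000, DDZ)
  read 0, top D: go to q_1, push ε → (q_1, 000000, DZ)
  ε-move, top D: go to q_3, push DD → (q_3, 000000, DDZ)
  read 0, top D: go to q_1, push ε → (q_1, 00000, DZ)
  ε-move, top D: go to q_3, push DD → (q_3, 00000, DDZ)
  read 0, top D: go to q_1, push ε → (q_1, 0000, DZ)
  ε-move, top D: go to q_3, push DD → (q_3, 0000, DDZ)
  read 0, top D: go to q_1, push ε → (q_1, 000, DZ)
  ε-move, top D: go to q_3, push DD → (q_3, 000, DDZ)
  read 0, top D: go to q_1, push ε → (q_1, 00, DZ)
  ε-move, top D: go to q_3, push DD → (q_3, 00, DDZ)
  read 0, top D: go to q_1, push ε → (q_1, 0, DZ)
  ε-move, top D: go to q_3, push DD → (q_3, 0, DDZ)
  read 0, top D: go to q_1, push ε → (q_1, ε, DZ)
  ε-move, top D: go to q_3, push DD → (q_3, ε, DDZ)
All input consumed in state q_3 with stack DDZ.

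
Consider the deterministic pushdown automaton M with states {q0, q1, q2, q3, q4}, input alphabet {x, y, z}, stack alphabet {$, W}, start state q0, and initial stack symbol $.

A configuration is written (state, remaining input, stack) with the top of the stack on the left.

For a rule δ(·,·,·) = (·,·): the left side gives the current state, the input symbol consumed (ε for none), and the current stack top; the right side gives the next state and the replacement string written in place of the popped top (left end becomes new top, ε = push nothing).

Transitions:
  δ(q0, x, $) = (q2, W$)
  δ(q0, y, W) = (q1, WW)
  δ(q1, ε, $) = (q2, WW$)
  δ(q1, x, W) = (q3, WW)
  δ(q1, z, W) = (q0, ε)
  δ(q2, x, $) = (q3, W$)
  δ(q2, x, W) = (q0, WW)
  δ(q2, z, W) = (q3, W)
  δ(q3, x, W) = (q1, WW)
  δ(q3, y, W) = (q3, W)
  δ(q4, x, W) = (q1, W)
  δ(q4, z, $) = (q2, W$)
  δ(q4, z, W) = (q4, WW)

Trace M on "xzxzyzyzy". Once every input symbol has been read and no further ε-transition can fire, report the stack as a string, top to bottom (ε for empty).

WW$

(q0, xzxzyzyzy, $) ⊢ (q2, zxzyzyzy, W$) ⊢ (q3, xzyzyzy, W$) ⊢ (q1, zyzyzy, WW$) ⊢ (q0, yzyzy, W$) ⊢ (q1, zyzy, WW$) ⊢ (q0, yzy, W$) ⊢ (q1, zy, WW$) ⊢ (q0, y, W$) ⊢ (q1, ε, WW$)
All input consumed in state q1 with stack WW$.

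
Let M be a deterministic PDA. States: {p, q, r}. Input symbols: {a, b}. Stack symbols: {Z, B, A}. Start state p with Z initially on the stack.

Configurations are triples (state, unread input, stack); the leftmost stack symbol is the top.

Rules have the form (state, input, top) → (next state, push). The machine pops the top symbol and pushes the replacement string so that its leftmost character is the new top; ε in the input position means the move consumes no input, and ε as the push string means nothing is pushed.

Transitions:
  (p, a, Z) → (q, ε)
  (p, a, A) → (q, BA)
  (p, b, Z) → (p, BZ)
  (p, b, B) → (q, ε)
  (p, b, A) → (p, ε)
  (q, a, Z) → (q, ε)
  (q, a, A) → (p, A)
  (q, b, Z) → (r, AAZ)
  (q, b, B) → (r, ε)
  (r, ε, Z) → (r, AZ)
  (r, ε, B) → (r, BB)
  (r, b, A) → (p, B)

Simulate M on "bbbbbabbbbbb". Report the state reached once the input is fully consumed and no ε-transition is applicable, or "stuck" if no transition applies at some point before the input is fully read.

(p, bbbbbabbbbbb, Z) ⊢ (p, bbbbabbbbbb, BZ) ⊢ (q, bbbabbbbbb, Z) ⊢ (r, bbabbbbbb, AAZ) ⊢ (p, babbbbbb, BAZ) ⊢ (q, abbbbbb, AZ) ⊢ (p, bbbbbb, AZ) ⊢ (p, bbbbb, Z) ⊢ (p, bbbb, BZ) ⊢ (q, bbb, Z) ⊢ (r, bb, AAZ) ⊢ (p, b, BAZ) ⊢ (q, ε, AZ)
All input consumed; M is in state q.

q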